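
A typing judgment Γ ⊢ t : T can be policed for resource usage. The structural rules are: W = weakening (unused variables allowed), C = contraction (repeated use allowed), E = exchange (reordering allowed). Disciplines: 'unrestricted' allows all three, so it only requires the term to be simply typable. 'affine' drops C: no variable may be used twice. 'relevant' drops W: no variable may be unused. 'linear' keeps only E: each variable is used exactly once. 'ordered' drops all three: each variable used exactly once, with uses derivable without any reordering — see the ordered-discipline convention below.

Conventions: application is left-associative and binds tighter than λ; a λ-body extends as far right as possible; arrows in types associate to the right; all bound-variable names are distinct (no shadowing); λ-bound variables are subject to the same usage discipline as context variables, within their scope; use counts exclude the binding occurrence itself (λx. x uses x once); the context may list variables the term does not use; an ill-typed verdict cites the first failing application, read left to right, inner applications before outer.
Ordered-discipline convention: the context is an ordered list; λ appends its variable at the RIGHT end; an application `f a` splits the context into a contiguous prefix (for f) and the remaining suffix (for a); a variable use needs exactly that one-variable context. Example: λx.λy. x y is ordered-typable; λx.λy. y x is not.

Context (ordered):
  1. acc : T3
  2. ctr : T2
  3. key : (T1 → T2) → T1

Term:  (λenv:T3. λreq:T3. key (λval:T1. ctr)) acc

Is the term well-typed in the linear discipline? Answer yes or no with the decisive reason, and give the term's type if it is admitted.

no — needs weakening: env, req, val unused
counts: acc ×1, ctr ×1, key ×1, env [bound] ×0, req [bound] ×0, val [bound] ×0
use order (left to right): key, ctr, acc
typing: the term checks, with type T3 → T1
summary: ordered ✗, linear ✗, affine ✓, relevant ✗, unrestricted ✓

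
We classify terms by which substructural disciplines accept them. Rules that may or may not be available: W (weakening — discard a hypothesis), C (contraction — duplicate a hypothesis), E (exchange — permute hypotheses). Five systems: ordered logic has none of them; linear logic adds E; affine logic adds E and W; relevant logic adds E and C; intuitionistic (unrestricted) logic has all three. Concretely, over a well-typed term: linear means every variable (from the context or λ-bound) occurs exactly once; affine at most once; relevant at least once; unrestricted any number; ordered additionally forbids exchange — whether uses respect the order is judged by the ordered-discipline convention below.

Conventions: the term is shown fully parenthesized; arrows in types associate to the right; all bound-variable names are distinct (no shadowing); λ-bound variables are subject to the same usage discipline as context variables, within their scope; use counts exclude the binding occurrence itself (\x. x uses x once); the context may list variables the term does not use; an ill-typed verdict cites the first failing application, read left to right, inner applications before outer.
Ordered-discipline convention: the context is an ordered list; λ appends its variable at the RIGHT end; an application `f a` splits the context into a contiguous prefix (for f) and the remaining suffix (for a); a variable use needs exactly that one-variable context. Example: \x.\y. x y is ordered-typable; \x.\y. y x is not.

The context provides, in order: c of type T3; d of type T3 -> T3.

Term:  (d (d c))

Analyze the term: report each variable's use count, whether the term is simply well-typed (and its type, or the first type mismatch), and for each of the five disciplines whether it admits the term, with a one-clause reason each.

usage: c: 1×, d: 2×
uses in reading order: d, d, c
typing: ✓ — T3
ordered: ✗, uses contraction: d ×2
linear: ✗, uses contraction: d ×2
affine: ✗, uses contraction: d ×2
relevant: ✓, none of c, d goes unused
unrestricted: ✓, well-typed at T3; no restrictions here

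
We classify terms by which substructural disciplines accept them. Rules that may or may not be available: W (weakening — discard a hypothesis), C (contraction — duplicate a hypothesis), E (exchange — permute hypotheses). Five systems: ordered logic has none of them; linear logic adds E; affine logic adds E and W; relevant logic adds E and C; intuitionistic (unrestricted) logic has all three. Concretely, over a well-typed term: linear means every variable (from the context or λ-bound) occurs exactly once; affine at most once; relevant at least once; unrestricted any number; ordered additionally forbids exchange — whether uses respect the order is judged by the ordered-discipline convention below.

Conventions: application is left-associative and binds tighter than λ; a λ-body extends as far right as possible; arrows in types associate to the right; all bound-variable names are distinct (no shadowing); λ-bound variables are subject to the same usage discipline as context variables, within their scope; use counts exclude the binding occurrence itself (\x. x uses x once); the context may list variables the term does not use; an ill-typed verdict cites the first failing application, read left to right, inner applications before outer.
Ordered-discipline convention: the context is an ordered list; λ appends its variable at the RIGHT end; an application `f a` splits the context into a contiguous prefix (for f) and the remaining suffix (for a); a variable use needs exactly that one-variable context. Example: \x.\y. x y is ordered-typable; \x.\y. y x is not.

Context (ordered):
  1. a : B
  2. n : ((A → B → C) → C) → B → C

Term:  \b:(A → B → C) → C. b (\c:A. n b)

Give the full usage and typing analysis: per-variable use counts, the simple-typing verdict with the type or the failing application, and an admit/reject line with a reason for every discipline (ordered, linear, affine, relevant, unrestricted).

counts: a: 0×; n: 1×; b [bound]: 2×; c [bound]: 0×
left-to-right use order: b, n, b
typing: the term checks, with type ((A → B → C) → C) → C
ordered ✗ (uses contraction: b ×2; a, c left unused)
linear ✗ (uses contraction: b ×2; a, c left unused)
affine ✗ (uses contraction: b ×2)
relevant ✗ (a, c left unused)
unrestricted ✓ (type-checks (((A → B → C) → C) → C) and nothing is barred)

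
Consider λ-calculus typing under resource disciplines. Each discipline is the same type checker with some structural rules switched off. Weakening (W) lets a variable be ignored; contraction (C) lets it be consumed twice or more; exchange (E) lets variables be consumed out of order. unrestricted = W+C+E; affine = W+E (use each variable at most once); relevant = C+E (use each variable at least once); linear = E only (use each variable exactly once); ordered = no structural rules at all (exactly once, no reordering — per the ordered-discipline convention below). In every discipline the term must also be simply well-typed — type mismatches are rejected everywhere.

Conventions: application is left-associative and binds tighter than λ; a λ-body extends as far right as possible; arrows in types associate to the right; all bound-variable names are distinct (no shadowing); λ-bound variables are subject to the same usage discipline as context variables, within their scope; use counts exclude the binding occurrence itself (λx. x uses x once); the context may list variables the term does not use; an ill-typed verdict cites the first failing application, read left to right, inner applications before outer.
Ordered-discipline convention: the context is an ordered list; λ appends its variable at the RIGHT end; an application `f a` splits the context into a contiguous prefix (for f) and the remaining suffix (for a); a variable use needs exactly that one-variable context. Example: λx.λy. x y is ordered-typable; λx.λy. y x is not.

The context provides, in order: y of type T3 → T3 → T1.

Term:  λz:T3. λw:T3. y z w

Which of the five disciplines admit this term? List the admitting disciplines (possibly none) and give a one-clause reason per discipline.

admitted in: ordered, linear, affine, relevant, unrestricted
use counts: y=1; z [bound]=1; w [bound]=1
left-to-right use order: y, z, w
typing: well-typed at T3 → T3 → T1
ordered: ✓ — single-use (y, z, w), ordered derivation ok
linear: ✓ — single use per variable (y, z, w)
affine: ✓ — none of y, z, w used more than once
relevant: ✓ — y, z, w: all used, weakening unneeded
unrestricted: ✓ — well-typed at T3 → T3 → T1; no restrictions here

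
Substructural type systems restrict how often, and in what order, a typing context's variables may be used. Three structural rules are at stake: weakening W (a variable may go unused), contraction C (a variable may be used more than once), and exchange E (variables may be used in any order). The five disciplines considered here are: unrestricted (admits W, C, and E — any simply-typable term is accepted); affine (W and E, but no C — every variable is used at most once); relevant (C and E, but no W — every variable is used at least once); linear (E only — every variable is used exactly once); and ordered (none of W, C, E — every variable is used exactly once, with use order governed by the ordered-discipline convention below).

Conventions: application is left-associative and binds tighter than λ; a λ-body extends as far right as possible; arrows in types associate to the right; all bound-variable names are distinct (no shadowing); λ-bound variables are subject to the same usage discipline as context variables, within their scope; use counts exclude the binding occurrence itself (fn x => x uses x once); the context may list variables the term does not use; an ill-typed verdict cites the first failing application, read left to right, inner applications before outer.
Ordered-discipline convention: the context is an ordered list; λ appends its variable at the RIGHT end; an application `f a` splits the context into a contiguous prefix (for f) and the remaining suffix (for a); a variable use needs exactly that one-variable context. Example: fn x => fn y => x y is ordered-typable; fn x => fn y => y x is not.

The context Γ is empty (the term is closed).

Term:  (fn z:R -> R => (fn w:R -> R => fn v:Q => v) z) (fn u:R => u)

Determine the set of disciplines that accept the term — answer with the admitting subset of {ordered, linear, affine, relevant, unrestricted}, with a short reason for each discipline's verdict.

admitted in: affine, unrestricted
variable uses: z (bound) ×1, w (bound) ×0, v (bound) ×1, u (bound) ×1
order of uses: v, z, u
typing: well-typed — term : Q -> Q
ordered ✗ (w never used (weakening))
linear ✗ (w never used (weakening))
affine ✓ (at most one use each (z, w, v, u))
relevant ✗ (w never used (weakening))
unrestricted ✓ (well-typed at Q -> Q; no restrictions here)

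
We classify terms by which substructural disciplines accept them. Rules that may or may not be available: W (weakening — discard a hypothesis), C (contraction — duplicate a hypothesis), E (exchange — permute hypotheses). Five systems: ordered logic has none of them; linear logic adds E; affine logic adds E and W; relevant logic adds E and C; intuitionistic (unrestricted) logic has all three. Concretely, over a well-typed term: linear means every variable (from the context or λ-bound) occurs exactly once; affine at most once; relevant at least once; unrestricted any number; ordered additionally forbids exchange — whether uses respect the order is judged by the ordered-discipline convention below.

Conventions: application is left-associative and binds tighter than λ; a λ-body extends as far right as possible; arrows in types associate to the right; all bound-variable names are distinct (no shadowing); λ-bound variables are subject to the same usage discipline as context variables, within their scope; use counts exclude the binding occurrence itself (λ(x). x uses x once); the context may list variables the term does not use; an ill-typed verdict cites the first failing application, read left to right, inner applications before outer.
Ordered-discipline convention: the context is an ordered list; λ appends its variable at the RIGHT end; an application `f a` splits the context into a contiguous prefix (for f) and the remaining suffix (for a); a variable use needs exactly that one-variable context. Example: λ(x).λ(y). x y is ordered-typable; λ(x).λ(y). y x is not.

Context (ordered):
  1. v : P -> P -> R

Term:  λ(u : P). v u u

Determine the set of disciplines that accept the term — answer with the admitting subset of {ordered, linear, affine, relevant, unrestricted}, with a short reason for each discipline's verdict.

admitting disciplines: relevant, unrestricted
use counts: v: 1×, u (λ-bound): 2×
uses in reading order: v, u, u
typing: well-typed — term : P -> R
ordered: ✗ — uses contraction: u ×2
linear: ✗ — uses contraction: u ×2
affine: ✗ — uses contraction: u ×2
relevant: ✓ — at least one use each (v, u)
unrestricted: ✓ — type-checks (P -> R) and nothing is barred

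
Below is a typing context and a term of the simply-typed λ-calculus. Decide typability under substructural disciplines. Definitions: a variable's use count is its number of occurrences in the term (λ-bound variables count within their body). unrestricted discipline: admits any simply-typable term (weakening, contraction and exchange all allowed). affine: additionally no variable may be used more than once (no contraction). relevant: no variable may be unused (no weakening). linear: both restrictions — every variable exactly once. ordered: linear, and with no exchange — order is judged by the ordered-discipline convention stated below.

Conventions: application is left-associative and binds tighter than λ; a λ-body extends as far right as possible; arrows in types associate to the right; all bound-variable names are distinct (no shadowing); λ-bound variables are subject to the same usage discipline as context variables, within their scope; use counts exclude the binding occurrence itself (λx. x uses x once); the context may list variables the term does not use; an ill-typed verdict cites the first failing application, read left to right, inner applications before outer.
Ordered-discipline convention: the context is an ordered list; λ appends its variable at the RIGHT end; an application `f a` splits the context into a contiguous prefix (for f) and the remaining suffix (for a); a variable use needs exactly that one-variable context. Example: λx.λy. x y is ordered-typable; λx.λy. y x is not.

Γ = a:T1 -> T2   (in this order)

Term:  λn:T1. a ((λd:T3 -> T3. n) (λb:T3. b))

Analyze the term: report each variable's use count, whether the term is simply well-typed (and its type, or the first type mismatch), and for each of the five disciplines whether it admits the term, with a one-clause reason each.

variable uses: a=1, n [bound]=1, d [bound]=0, b [bound]=1
uses in reading order: a, n, b
typing: well-typed — term : T1 -> T2
ordered: ✗ — unused: d — weakening required
linear: ✗ — unused: d — weakening required
affine: ✓ — at most one use each (a, n, d, b)
relevant: ✗ — unused: d — weakening required
unrestricted: ✓ — type-checks (T1 -> T2) and nothing is barred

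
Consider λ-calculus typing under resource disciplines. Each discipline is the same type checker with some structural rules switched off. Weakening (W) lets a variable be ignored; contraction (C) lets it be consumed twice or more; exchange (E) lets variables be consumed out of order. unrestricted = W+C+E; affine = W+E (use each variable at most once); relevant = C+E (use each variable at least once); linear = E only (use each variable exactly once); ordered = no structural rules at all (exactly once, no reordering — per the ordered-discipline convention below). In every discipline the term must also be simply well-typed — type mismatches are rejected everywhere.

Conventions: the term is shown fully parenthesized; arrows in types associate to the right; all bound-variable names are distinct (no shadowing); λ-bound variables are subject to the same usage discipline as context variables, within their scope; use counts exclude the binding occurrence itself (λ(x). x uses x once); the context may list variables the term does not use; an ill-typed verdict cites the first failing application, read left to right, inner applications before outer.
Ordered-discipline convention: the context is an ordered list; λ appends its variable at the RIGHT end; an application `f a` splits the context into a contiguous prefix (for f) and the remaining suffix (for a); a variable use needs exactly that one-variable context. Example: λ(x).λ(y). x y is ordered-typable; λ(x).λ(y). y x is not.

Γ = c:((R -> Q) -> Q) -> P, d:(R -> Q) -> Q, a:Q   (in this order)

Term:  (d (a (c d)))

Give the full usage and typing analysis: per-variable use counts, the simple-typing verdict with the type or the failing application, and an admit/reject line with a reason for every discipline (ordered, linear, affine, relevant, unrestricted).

use counts: c: 1×, d: 2×, a: 1×
uses in reading order: d, a, c, d
typing: ill-typed: can't apply a value of type Q
ordered: ✗, fails simple typing
linear: ✗, a type mismatch blocks all five
affine: ✗, the type mismatch rejects it
relevant: ✗, not simply typable
unrestricted: ✗, fails simple typing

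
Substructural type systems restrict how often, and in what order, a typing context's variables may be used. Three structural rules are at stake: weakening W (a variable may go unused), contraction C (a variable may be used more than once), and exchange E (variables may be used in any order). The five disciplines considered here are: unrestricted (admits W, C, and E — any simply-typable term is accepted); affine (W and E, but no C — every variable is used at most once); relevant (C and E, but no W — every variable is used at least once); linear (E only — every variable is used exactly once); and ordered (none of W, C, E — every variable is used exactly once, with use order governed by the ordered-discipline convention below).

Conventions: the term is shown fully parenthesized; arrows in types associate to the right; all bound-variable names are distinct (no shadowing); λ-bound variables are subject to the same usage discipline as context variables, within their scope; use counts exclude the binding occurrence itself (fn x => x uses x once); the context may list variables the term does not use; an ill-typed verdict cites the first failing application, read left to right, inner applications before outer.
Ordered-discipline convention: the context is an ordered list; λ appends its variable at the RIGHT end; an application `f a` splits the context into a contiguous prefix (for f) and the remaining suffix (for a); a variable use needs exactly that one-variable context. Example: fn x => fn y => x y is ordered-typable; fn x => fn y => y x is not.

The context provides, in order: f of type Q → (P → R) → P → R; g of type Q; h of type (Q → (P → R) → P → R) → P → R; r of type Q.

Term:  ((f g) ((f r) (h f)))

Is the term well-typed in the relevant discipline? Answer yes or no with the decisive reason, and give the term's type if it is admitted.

yes — at least one use each (f, g, h, r); term : P → R
counts: f=3, g=1, h=1, r=1
order of uses: f, g, f, r, h, f
typing: well-typed at P → R
across the five disciplines: ordered ✗; linear ✗; affine ✗; relevant ✓; unrestricted ✓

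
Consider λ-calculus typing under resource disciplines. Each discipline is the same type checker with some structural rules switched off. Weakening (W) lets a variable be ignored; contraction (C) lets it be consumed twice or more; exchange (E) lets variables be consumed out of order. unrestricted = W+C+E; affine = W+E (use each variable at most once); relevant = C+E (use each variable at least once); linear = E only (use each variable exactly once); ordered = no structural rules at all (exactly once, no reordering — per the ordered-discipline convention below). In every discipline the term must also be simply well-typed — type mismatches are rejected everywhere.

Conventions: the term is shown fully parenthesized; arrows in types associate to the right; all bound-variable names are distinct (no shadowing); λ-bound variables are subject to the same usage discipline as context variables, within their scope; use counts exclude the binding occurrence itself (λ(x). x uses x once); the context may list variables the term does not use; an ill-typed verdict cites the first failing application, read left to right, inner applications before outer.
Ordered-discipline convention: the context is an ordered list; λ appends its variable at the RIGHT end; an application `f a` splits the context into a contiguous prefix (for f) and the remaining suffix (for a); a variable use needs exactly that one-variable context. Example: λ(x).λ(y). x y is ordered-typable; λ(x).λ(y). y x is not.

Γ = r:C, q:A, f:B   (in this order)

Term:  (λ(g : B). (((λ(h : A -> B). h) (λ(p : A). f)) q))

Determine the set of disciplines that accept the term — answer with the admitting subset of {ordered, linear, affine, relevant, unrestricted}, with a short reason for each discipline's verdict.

admitted by: affine, unrestricted
usage: r ×0, q ×1, f ×1, g (λ-bound) ×0, h (λ-bound) ×1, p (λ-bound) ×0
left-to-right use order: h, f, q
typing: well-typed at B -> B
ordered: ✗ — r, g, p left unused
linear: ✗ — r, g, p left unused
affine: ✓ — r, q, f, g, h, p: no repeats, contraction unneeded
relevant: ✗ — r, g, p left unused
unrestricted: ✓ — type-checks (B -> B) and nothing is barred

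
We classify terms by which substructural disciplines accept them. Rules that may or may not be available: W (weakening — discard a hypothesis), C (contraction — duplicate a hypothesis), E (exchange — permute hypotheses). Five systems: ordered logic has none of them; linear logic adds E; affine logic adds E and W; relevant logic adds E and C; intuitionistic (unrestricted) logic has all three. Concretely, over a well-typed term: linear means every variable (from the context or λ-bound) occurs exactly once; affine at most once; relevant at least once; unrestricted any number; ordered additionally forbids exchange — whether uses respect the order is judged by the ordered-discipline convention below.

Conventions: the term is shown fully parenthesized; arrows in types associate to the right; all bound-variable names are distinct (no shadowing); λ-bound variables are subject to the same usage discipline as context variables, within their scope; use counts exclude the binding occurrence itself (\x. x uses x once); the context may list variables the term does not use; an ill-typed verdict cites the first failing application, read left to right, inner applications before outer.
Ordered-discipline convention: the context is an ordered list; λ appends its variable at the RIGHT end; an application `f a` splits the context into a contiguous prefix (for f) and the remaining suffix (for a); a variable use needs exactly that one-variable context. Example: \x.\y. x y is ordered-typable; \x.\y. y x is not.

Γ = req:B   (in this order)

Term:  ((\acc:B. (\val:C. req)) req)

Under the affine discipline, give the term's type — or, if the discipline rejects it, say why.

not well-typed under affine — repeated use of req ×2
counts: req: 2; acc (bound): 0; val (bound): 0
order of uses: req, req
typing: well-typed — term : C -> B
across the five disciplines: ordered ✗ · linear ✗ · affine ✗ · relevant ✗ · unrestricted ✓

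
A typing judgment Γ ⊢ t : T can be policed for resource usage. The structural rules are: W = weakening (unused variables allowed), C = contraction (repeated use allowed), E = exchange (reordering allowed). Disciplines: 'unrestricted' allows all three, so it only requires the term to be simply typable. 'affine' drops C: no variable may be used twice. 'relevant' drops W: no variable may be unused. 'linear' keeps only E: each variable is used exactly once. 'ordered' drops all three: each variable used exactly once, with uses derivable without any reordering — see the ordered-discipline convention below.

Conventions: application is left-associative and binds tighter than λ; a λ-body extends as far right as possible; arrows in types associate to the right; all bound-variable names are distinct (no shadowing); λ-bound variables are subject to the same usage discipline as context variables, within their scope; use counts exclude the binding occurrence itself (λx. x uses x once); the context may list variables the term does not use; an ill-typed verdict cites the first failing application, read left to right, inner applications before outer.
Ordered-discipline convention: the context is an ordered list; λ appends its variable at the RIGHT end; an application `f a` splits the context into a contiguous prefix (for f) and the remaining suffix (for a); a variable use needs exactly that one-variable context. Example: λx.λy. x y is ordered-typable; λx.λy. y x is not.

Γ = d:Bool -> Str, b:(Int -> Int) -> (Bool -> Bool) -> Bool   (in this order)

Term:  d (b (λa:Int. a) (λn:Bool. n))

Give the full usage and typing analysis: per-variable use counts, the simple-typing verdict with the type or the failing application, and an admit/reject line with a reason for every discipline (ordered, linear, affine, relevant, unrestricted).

variable uses: d: 1×; b: 1×; a (λ-bound): 1×; n (λ-bound): 1×
use order (left to right): d, b, a, n
typing: ✓ — Str
ordered: ✓, d, b, a, n once each; derivable with no W/C/E
linear: ✓, d, b, a, n: one use apiece
affine: ✓, none of d, b, a, n used more than once
relevant: ✓, none of d, b, a, n goes unused
unrestricted: ✓, typability at Str is all that's needed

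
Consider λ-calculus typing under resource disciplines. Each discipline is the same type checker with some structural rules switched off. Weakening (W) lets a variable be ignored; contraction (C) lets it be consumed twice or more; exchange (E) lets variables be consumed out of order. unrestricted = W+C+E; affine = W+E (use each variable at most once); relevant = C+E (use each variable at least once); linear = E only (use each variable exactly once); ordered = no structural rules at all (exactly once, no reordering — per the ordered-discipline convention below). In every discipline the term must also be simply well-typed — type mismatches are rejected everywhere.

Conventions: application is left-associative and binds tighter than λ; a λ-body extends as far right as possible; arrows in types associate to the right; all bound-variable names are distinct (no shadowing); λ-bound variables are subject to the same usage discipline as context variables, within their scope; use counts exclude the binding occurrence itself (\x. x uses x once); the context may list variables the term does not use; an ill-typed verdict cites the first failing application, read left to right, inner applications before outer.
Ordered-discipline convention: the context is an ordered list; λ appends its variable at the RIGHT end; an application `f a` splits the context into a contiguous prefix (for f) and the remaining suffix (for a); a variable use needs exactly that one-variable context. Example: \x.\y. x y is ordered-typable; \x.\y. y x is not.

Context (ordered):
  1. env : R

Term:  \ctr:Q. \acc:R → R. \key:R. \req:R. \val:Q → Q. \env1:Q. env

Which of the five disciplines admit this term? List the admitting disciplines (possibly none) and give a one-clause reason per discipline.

accepted by: affine, unrestricted
variable uses: env: 1×; ctr (λ-bound): 0×; acc (λ-bound): 0×; key (λ-bound): 0×; req (λ-bound): 0×; val (λ-bound): 0×; env1 (λ-bound): 0×
order of uses: env
typing: well-typed at Q → (R → R) → R → R → (Q → Q) → Q → R
ordered: ✗, unused: ctr, acc, key, req, val, env1 — weakening required
linear: ✗, unused: ctr, acc, key, req, val, env1 — weakening required
affine: ✓, at most one use each (env, ctr, acc, key, req, val, env1)
relevant: ✗, unused: ctr, acc, key, req, val, env1 — weakening required
unrestricted: ✓, well-typed at Q → (R → R) → R → R → (Q → Q) → Q → R; no restrictions here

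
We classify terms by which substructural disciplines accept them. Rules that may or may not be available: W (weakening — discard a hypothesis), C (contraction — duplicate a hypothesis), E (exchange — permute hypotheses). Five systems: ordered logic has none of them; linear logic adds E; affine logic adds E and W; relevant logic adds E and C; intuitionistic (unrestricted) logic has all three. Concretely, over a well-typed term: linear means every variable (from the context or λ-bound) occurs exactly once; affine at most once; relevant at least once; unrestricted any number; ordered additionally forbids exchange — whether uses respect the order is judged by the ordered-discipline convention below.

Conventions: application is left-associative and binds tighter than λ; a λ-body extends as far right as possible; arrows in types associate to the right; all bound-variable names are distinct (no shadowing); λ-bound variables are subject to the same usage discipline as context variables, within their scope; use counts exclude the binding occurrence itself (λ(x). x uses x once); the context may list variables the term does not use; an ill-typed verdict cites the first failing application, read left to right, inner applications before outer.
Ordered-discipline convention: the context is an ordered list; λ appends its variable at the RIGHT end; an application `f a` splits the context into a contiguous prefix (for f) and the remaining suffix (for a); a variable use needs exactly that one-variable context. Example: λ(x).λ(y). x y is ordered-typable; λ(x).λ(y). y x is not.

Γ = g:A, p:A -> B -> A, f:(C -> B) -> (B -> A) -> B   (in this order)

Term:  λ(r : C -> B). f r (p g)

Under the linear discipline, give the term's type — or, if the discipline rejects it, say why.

term : (C -> B) -> B
use counts: g: 1, p: 1, f: 1, r (λ-bound): 1
use order (left to right): f, r, p, g
typing: well-typed at (C -> B) -> B
per-discipline verdicts: ordered ✗, linear ✓, affine ✓, relevant ✓, unrestricted ✓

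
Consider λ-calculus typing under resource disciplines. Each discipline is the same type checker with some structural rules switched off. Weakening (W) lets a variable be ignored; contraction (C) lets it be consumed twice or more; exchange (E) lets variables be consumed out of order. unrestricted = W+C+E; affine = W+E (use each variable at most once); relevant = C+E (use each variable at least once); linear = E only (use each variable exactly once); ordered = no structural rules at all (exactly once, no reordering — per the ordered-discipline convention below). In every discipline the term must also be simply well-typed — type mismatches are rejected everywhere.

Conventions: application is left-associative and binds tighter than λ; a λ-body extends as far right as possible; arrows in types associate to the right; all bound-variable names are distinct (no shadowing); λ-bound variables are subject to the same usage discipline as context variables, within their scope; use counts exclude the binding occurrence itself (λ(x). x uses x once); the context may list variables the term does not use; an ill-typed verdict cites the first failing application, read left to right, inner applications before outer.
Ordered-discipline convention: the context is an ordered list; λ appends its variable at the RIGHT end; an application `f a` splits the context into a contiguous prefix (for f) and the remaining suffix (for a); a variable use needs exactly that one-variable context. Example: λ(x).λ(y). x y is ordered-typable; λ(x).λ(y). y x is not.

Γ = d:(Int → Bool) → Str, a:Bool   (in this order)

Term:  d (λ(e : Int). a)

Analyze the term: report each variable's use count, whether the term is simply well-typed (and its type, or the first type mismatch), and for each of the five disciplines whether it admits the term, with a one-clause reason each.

variable uses: d: 1×, a: 1×, e (bound): 0×
left-to-right use order: d, a
typing: well-typed — term : Str
ordered ✗ (e left unused)
linear ✗ (e left unused)
affine ✓ (at most one use each (d, a, e))
relevant ✗ (e left unused)
unrestricted ✓ (typability at Str is all that's needed)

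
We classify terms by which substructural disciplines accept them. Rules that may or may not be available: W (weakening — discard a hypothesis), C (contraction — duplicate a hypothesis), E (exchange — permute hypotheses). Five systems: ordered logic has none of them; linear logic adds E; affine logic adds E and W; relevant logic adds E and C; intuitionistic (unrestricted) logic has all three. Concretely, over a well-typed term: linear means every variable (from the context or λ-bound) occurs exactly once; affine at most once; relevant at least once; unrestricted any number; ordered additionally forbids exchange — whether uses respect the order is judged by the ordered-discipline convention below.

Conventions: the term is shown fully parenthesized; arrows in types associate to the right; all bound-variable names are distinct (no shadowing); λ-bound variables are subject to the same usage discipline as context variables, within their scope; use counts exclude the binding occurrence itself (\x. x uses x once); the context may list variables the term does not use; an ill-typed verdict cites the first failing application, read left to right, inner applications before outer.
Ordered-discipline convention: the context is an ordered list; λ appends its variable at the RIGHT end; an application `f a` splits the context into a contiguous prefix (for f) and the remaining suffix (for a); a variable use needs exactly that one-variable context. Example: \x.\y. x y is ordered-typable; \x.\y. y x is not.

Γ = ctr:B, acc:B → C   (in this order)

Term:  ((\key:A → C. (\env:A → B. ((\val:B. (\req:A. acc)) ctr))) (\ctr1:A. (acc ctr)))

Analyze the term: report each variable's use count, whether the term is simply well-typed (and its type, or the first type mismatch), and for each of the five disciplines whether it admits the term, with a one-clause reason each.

variable uses: ctr ×2; acc ×2; key (bound) ×0; env (bound) ×0; val (bound) ×0; req (bound) ×0; ctr1 (bound) ×0
uses in reading order: acc, ctr, acc, ctr
typing: well-typed at (A → B) → A → B → C
ordered: ✗, needs contraction — ctr ×2, acc ×2; key, env, val, req, ctr1 never used (weakening)
linear: ✗, needs contraction — ctr ×2, acc ×2; key, env, val, req, ctr1 never used (weakening)
affine: ✗, needs contraction — ctr ×2, acc ×2
relevant: ✗, key, env, val, req, ctr1 never used (weakening)
unrestricted: ✓, typability at (A → B) → A → B → C is all that's needed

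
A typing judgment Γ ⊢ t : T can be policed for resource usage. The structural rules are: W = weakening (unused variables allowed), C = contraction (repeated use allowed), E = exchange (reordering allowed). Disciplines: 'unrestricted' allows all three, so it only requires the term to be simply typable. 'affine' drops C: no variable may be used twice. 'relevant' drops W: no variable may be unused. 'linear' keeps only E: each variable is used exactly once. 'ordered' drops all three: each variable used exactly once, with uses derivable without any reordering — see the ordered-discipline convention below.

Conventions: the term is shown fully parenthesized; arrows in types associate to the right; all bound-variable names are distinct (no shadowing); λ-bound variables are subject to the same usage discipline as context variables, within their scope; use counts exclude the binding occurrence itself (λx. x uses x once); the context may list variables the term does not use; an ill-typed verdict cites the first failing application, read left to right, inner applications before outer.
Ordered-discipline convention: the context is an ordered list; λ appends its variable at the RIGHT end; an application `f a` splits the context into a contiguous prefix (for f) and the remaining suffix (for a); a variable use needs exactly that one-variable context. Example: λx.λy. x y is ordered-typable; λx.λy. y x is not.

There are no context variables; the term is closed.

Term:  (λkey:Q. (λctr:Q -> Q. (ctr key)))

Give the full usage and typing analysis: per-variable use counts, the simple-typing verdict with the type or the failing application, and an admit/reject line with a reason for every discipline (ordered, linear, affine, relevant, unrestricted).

use counts: key (λ-bound): 1×; ctr (λ-bound): 1×
left-to-right use order: ctr, key
typing: well-typed at Q -> (Q -> Q) -> Q
ordered: ✗ — use order ctr, key needs exchange
linear: ✓ — single use per variable (key, ctr)
affine: ✓ — none of key, ctr used more than once
relevant: ✓ — key, ctr: all used, weakening unneeded
unrestricted: ✓ — well-typed at Q -> (Q -> Q) -> Q; no restrictions here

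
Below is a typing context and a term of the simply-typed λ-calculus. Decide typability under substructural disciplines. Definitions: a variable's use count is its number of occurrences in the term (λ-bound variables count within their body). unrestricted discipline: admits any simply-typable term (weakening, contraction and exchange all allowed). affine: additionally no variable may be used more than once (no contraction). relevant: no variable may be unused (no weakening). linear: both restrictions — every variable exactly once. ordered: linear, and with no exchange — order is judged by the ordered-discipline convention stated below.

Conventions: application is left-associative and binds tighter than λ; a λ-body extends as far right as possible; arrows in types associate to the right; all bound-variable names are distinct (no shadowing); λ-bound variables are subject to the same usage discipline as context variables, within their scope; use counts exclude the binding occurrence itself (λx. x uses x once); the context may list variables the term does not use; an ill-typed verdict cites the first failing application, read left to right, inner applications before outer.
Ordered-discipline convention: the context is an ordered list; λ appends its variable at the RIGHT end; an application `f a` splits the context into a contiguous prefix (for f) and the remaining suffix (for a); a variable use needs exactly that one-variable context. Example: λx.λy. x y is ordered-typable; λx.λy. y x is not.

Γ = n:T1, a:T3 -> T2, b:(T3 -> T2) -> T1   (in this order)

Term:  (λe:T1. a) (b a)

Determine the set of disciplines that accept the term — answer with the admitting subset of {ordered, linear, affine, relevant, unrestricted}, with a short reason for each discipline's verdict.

accepted by: unrestricted
use counts: n: 0×; a: 2×; b: 1×; e (bound): 0×
use order (left to right): a, b, a
typing: the term checks, with type T3 -> T2
ordered: ✗ — repeated use of a ×2; n, e left unused
linear: ✗ — repeated use of a ×2; n, e left unused
affine: ✗ — repeated use of a ×2
relevant: ✗ — n, e left unused
unrestricted: ✓ — type-checks (T3 -> T2) and nothing is barred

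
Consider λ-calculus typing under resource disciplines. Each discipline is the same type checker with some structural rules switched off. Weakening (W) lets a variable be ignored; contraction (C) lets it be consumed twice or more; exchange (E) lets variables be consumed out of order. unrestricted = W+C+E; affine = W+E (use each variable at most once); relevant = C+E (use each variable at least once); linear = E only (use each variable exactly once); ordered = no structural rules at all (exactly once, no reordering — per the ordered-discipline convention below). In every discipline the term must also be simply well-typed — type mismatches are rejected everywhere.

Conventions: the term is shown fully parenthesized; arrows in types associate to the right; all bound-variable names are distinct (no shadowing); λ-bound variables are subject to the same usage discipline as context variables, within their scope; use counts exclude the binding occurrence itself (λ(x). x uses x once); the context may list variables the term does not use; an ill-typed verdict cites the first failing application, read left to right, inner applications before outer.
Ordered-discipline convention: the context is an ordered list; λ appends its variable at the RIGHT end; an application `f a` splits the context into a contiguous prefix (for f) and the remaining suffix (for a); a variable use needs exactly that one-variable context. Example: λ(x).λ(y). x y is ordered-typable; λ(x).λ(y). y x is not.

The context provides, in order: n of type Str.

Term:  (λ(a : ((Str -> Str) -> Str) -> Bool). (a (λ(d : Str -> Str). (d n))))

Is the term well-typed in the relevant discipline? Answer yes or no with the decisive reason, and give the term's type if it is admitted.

yes — every one of n, a, d appears; term : (((Str -> Str) -> Str) -> Bool) -> Bool
variable uses: n ×1, a [bound] ×1, d [bound] ×1
uses in reading order: a, d, n
typing: the term checks, with type (((Str -> Str) -> Str) -> Bool) -> Bool
all disciplines: ordered ✗ | linear ✓ | affine ✓ | relevant ✓ | unrestricted ✓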